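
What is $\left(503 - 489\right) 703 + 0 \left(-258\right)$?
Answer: $9842$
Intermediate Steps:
$\left(503 - 489\right) 703 + 0 \left(-258\right) = \left(503 - 489\right) 703 + 0 = 14 \cdot 703 + 0 = 9842 + 0 = 9842$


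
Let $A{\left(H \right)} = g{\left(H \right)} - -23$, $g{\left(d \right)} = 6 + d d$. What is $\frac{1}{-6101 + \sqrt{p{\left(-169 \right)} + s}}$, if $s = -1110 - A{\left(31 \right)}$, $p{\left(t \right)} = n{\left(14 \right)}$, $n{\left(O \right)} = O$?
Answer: $- \frac{6101}{37224287} - \frac{i \sqrt{2086}}{37224287} \approx -0.0001639 - 1.227 \cdot 10^{-6} i$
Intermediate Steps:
$p{\left(t \right)} = 14$
$g{\left(d \right)} = 6 + d^{2}$
$A{\left(H \right)} = 29 + H^{2}$ ($A{\left(H \right)} = \left(6 + H^{2}\right) - -23 = \left(6 + H^{2}\right) + 23 = 29 + H^{2}$)
$s = -2100$ ($s = -1110 - \left(29 + 31^{2}\right) = -1110 - \left(29 + 961\right) = -1110 - 990 = -2100$)
$\frac{1}{-6101 + \sqrt{p{\left(-169 \right)} + s}} = \frac{1}{-6101 + \sqrt{14 - 2100}} = \frac{1}{-6101 + \sqrt{-2086}} = \frac{1}{-6101 + i \sqrt{2086}}$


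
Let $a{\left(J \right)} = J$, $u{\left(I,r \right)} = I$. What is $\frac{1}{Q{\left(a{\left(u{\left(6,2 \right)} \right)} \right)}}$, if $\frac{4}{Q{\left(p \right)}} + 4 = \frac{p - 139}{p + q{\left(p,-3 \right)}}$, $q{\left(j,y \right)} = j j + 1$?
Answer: $- \frac{305}{172} \approx -1.7733$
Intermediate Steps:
$q{\left(j,y \right)} = 1 + j^{2}$ ($q{\left(j,y \right)} = j^{2} + 1 = 1 + j^{2}$)
$Q{\left(p \right)} = \frac{4}{-4 + \frac{-139 + p}{1 + p + p^{2}}}$ ($Q{\left(p \right)} = \frac{4}{-4 + \frac{p - 139}{p + \left(1 + p^{2}\right)}} = \frac{4}{-4 + \frac{-139 + p}{1 + p + p^{2}}}$)
$\frac{1}{Q{\left(a{\left(u{\left(6,2 \right)} \right)} \right)}} = \frac{1}{4 \frac{1}{143 + 3 \cdot 6 + 4 \cdot 6^{2}} \left(-1 - 6 - 6^{2}\right)} = \frac{1}{4 \frac{1}{143 + 18 + 4 \cdot 36} \left(-1 - 6 - 36\right)} = \frac{1}{4 \frac{1}{143 + 18 + 144} \left(-1 - 6 - 36\right)} = \frac{1}{4 \cdot \frac{1}{305} \left(-43\right)} = \frac{1}{- \frac{172}{305}} = - \frac{305}{172}$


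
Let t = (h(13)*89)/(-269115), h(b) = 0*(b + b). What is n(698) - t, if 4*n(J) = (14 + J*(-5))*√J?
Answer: -869*√698 ≈ -22959.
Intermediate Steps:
h(b) = 0 (h(b) = 0*(2*b) = 0)
n(J) = √J*(14 - 5*J)/4 (n(J) = ((14 + J*(-5))*√J)/4 = ((14 - 5*J)*√J)/4 = (√J*(14 - 5*J))/4 = √J*(14 - 5*J)/4)
t = 0 (t = (0*89)/(-269115) = 0*(-1/269115) = 0)
n(698) - t = √698*(14 - 5*698)/4 - 1*0 = √698*(14 - 3490)/4 + 0 = (¼)*√698*(-3476) + 0 = -869*√698 + 0 = -869*√698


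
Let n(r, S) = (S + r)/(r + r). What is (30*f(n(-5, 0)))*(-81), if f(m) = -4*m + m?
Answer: 3645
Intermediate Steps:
n(r, S) = (S + r)/(2*r) (n(r, S) = (S + r)/((2*r)) = (S + r)*(1/(2*r)) = (S + r)/(2*r))
f(m) = -3*m
(30*f(n(-5, 0)))*(-81) = (30*(-3*(0 - 5)/(2*(-5))))*(-81) = (30*(-3*(-1)*(-5)/(2*5)))*(-81) = (30*(-3*½))*(-81) = (30*(-3/2))*(-81) = -45*(-81) = 3645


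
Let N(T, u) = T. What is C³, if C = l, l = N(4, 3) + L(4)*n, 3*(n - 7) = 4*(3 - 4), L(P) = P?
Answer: 512000/27 ≈ 18963.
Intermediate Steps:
n = 17/3 (n = 7 + (4*(3 - 4))/3 = 7 + (4*(-1))/3 = 7 + (⅓)*(-4) = 7 - 4/3 = 17/3 ≈ 5.6667)
l = 80/3 (l = 4 + 4*(17/3) = 4 + 68/3 = 80/3 ≈ 26.667)
C = 80/3 ≈ 26.667
C³ = (80/3)³ = 512000/27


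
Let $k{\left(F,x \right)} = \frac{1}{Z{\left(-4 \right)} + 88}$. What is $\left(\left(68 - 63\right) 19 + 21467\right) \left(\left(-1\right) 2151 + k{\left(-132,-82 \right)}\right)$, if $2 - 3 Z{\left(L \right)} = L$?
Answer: $- \frac{2087083009}{45} \approx -4.638 \cdot 10^{7}$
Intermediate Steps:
$Z{\left(L \right)} = \frac{2}{3} - \frac{L}{3}$
$k{\left(F,x \right)} = \frac{1}{90}$ ($k{\left(F,x \right)} = \frac{1}{\left(\frac{2}{3} - - \frac{4}{3}\right) + 88} = \frac{1}{\left(\frac{2}{3} + \frac{4}{3}\right) + 88} = \frac{1}{2 + 88} = \frac{1}{90}$)
$\left(\left(68 - 63\right) 19 + 21467\right) \left(\left(-1\right) 2151 + k{\left(-132,-82 \right)}\right) = \left(\left(68 - 63\right) 19 + 21467\right) \left(\left(-1\right) 2151 + \frac{1}{90}\right) = \left(5 \cdot 19 + 21467\right) \left(-2151 + \frac{1}{90}\right) = \left(95 + 21467\right) \left(- \frac{193589}{90}\right) = 21562 \left(- \frac{193589}{90}\right) = - \frac{2087083009}{45}$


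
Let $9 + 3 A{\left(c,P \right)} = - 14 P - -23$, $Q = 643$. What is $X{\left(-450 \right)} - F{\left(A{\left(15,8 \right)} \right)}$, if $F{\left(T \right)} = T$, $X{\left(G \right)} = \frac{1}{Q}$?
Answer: $\frac{63017}{1929} \approx 32.668$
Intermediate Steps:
$X{\left(G \right)} = \frac{1}{643}$
$A{\left(c,P \right)} = \frac{14}{3} - \frac{14 P}{3}$ ($A{\left(c,P \right)} = -3 + \frac{- 14 P - -23}{3} = -3 + \frac{- 14 P + 23}{3} = -3 + \frac{23 - 14 P}{3} = -3 - \left(- \frac{23}{3} + \frac{14 P}{3}\right) = \frac{14}{3} - \frac{14 P}{3}$)
$X{\left(-450 \right)} - F{\left(A{\left(15,8 \right)} \right)} = \frac{1}{643} - \left(\frac{14}{3} - \frac{112}{3}\right) = \frac{1}{643} - - \frac{98}{3} = \frac{1}{643} + \frac{98}{3} = \frac{63017}{1929}$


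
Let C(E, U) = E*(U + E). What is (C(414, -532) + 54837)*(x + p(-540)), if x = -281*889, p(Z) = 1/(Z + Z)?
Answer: -35882564893/24 ≈ -1.4951e+9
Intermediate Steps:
C(E, U) = E*(E + U)
p(Z) = 1/(2*Z)
x = -249809
(C(414, -532) + 54837)*(x + p(-540)) = (414*(414 - 532) + 54837)*(-249809 + (½)/(-540)) = (414*(-118) + 54837)*(-249809 + (½)*(-1/540)) = (-48852 + 54837)*(-249809 - 1/1080) = 5985*(-269793721/1080) = -35882564893/24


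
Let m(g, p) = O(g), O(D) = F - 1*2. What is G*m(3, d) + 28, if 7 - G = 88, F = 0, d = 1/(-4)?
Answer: 190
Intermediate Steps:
d = -1/4 ≈ -0.25000
O(D) = -2 (O(D) = 0 - 1*2 = 0 - 2 = -2)
m(g, p) = -2
G = -81 (G = 7 - 1*88 = 7 - 88 = -81)
G*m(3, d) + 28 = -81*(-2) + 28 = 162 + 28 = 190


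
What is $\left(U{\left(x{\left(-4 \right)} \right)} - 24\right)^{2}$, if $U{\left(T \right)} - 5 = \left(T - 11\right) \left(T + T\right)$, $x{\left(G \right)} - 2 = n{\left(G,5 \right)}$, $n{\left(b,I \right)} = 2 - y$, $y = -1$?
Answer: $6241$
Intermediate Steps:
$n{\left(b,I \right)} = 3$ ($n{\left(b,I \right)} = 2 - -1 = 2 + 1 = 3$)
$x{\left(G \right)} = 5$ ($x{\left(G \right)} = 2 + 3 = 5$)
$U{\left(T \right)} = 5 + 2 T \left(-11 + T\right)$ ($U{\left(T \right)} = 5 + \left(T - 11\right) \left(T + T\right) = 5 + \left(-11 + T\right) 2 T = 5 + 2 T \left(-11 + T\right)$)
$\left(U{\left(x{\left(-4 \right)} \right)} - 24\right)^{2} = \left(\left(5 - 110 + 2 \cdot 5^{2}\right) - 24\right)^{2} = \left(\left(5 - 110 + 2 \cdot 25\right) - 24\right)^{2} = \left(\left(5 - 110 + 50\right) - 24\right)^{2} = \left(-55 - 24\right)^{2} = \left(-79\right)^{2} = 6241$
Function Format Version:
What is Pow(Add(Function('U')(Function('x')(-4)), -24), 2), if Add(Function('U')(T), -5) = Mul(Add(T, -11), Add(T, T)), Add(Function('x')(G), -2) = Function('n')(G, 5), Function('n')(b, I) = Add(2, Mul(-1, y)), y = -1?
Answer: 6241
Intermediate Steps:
Function('n')(b, I) = 3 (Function('n')(b, I) = Add(2, Mul(-1, -1)) = Add(2, 1) = 3)
Function('x')(G) = 5 (Function('x')(G) = Add(2, 3) = 5)
Function('U')(T) = Add(5, Mul(2, T, Add(-11, T))) (Function('U')(T) = Add(5, Mul(Add(T, -11), Add(T, T))) = Add(5, Mul(Add(-11, T), Mul(2, T))) = Add(5, Mul(2, T, Add(-11, T))))
Pow(Add(Function('U')(Function('x')(-4)), -24), 2) = Pow(Add(Add(5, Mul(-22, 5), Mul(2, Pow(5, 2))), -24), 2) = Pow(Add(Add(5, -110, Mul(2, 25)), -24), 2) = Pow(Add(Add(5, -110, 50), -24), 2) = Pow(Add(-55, -24), 2) = Pow(-79, 2) = 6241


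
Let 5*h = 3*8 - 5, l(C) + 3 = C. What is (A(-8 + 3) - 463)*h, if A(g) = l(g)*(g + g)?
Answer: -7277/5 ≈ -1455.4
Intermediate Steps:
l(C) = -3 + C
h = 19/5 (h = (3*8 - 5)/5 = (24 - 5)/5 = (1/5)*19 = 19/5 ≈ 3.8000)
A(g) = 2*g*(-3 + g) (A(g) = (-3 + g)*(g + g) = (-3 + g)*(2*g) = 2*g*(-3 + g))
(A(-8 + 3) - 463)*h = (2*(-8 + 3)*(-3 + (-8 + 3)) - 463)*(19/5) = (2*(-5)*(-3 - 5) - 463)*(19/5) = (2*(-5)*(-8) - 463)*(19/5) = (80 - 463)*(19/5) = -383*19/5 = -7277/5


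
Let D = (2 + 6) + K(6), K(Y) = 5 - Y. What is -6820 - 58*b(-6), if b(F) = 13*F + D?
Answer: -2702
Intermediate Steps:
D = 7 (D = (2 + 6) + (5 - 1*6) = 8 + (5 - 6) = 8 - 1 = 7)
b(F) = 7 + 13*F (b(F) = 13*F + 7 = 7 + 13*F)
-6820 - 58*b(-6) = -6820 - 58*(7 + 13*(-6)) = -6820 - 58*(7 - 78) = -6820 - 58*(-71) = -6820 - 1*(-4118) = -6820 + 4118 = -2702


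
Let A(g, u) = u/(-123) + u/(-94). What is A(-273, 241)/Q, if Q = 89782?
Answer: -7471/148294212 ≈ -5.0380e-5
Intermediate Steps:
A(g, u) = -217*u/11562 (A(g, u) = u*(-1/123) + u*(-1/94) = -u/123 - u/94 = -217*u/11562)
A(-273, 241)/Q = -217/11562*241/89782 = -52297/11562*1/89782 = -7471/148294212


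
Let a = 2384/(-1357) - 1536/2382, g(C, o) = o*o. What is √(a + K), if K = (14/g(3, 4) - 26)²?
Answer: 3*√1297881039608089/4309832 ≈ 25.077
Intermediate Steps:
g(C, o) = o²
K = 40401/64 (K = (14/(4²) - 26)² = (14/16 - 26)² = (14*(1/16) - 26)² = (7/8 - 26)² = (-201/8)² = 40401/64 ≈ 631.27)
a = -1293840/538729 (a = 2384*(-1/1357) - 1536*1/2382 = -2384/1357 - 256/397 = -1293840/538729 ≈ -2.4017)
√(a + K) = √(-1293840/538729 + 40401/64) = √(21682384569/34478656) = 3*√1297881039608089/4309832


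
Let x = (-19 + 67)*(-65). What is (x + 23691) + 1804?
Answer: 22375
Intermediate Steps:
x = -3120 (x = 48*(-65) = -3120)
(x + 23691) + 1804 = (-3120 + 23691) + 1804 = 20571 + 1804 = 22375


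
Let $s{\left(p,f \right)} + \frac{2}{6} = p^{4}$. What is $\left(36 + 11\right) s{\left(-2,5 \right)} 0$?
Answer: $0$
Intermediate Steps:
$s{\left(p,f \right)} = - \frac{1}{3} + p^{4}$
$\left(36 + 11\right) s{\left(-2,5 \right)} 0 = \left(36 + 11\right) \left(- \frac{1}{3} + \left(-2\right)^{4}\right) 0 = 47 \left(- \frac{1}{3} + 16\right) 0 = 47 \cdot \frac{47}{3} \cdot 0 = 47 \cdot 0 = 0$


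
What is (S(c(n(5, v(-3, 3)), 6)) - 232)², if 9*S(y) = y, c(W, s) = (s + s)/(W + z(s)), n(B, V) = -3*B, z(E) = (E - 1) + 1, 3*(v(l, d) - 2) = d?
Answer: 39287824/729 ≈ 53893.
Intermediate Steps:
v(l, d) = 2 + d/3
z(E) = E (z(E) = (-1 + E) + 1 = E)
c(W, s) = 2*s/(W + s) (c(W, s) = (s + s)/(W + s) = (2*s)/(W + s) = 2*s/(W + s))
S(y) = y/9
(S(c(n(5, v(-3, 3)), 6)) - 232)² = ((2*6/(-3*5 + 6))/9 - 232)² = ((2*6/(-15 + 6))/9 - 232)² = ((2*6/(-9))/9 - 232)² = ((2*6*(-⅑))/9 - 232)² = ((⅑)*(-4/3) - 232)² = (-4/27 - 232)² = (-6268/27)² = 39287824/729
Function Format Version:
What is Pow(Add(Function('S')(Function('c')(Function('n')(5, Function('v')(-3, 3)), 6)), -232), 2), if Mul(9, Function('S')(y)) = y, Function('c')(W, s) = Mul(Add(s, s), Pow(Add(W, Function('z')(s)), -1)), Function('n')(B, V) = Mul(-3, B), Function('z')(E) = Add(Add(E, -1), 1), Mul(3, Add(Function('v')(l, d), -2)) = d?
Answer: Rational(39287824, 729) ≈ 53893.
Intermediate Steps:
Function('v')(l, d) = Add(2, Mul(Rational(1, 3), d))
Function('z')(E) = E (Function('z')(E) = Add(Add(-1, E), 1) = E)
Function('c')(W, s) = Mul(2, s, Pow(Add(W, s), -1)) (Function('c')(W, s) = Mul(Add(s, s), Pow(Add(W, s), -1)) = Mul(Mul(2, s), Pow(Add(W, s), -1)) = Mul(2, s, Pow(Add(W, s), -1)))
Function('S')(y) = Mul(Rational(1, 9), y)
Pow(Add(Function('S')(Function('c')(Function('n')(5, Function('v')(-3, 3)), 6)), -232), 2) = Pow(Add(Mul(Rational(1, 9), Mul(2, 6, Pow(Add(Mul(-3, 5), 6), -1))), -232), 2) = Pow(Add(Mul(Rational(1, 9), Mul(2, 6, Pow(Add(-15, 6), -1))), -232), 2) = Pow(Add(Mul(Rational(1, 9), Mul(2, 6, Pow(-9, -1))), -232), 2) = Pow(Add(Mul(Rational(1, 9), Mul(2, 6, Rational(-1, 9))), -232), 2) = Pow(Add(Mul(Rational(1, 9), Rational(-4, 3)), -232), 2) = Pow(Add(Rational(-4, 27), -232), 2) = Pow(Rational(-6268, 27), 2) = Rational(39287824, 729)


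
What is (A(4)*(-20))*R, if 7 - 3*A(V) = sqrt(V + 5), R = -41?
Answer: 3280/3 ≈ 1093.3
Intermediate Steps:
A(V) = 7/3 - sqrt(5 + V)/3 (A(V) = 7/3 - sqrt(V + 5)/3 = 7/3 - sqrt(5 + V)/3)
(A(4)*(-20))*R = ((7/3 - sqrt(5 + 4)/3)*(-20))*(-41) = ((7/3 - sqrt(9)/3)*(-20))*(-41) = ((7/3 - 1/3*3)*(-20))*(-41) = ((7/3 - 1)*(-20))*(-41) = ((4/3)*(-20))*(-41) = -80/3*(-41) = 3280/3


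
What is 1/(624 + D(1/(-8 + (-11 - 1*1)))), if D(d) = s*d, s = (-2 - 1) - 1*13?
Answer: 5/3124 ≈ 0.0016005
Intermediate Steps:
s = -16 (s = -3 - 13 = -16)
D(d) = -16*d
1/(624 + D(1/(-8 + (-11 - 1*1)))) = 1/(624 - 16/(-8 + (-11 - 1*1))) = 1/(624 - 16/(-8 + (-11 - 1))) = 1/(624 - 16/(-8 - 12)) = 1/(624 - 16/(-20)) = 1/(624 - 16*(-1/20)) = 1/(624 + ⅘) = 1/(3124/5) = 5/3124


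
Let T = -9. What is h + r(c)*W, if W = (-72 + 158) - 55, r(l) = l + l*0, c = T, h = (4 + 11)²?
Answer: -54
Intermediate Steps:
h = 225 (h = 15² = 225)
c = -9
r(l) = l (r(l) = l + 0 = l)
W = 31 (W = 86 - 55 = 31)
h + r(c)*W = 225 - 9*31 = 225 - 279 = -54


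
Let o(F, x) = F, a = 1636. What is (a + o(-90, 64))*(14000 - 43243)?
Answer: -45209678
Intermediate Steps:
(a + o(-90, 64))*(14000 - 43243) = (1636 - 90)*(14000 - 43243) = 1546*(-29243) = -45209678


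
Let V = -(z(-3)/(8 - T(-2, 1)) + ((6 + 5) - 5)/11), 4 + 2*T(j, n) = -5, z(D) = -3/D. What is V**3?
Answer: -5088448/20796875 ≈ -0.24467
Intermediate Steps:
T(j, n) = -9/2 (T(j, n) = -2 + (1/2)*(-5) = -2 - 5/2 = -9/2)
V = -172/275 (V = -((-3/(-3))/(8 - 1*(-9/2)) + ((6 + 5) - 5)/11) = -((-3*(-1/3))/(8 + 9/2) + (11 - 5)*(1/11)) = -(1/(25/2) + 6*(1/11)) = -(1*(2/25) + 6/11) = -(2/25 + 6/11) = -1*172/275 = -172/275 ≈ -0.62545)
V**3 = (-172/275)**3 = -5088448/20796875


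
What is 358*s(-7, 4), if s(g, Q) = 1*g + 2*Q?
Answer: 358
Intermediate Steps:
s(g, Q) = g + 2*Q
358*s(-7, 4) = 358*(-7 + 2*4) = 358*(-7 + 8) = 358*1 = 358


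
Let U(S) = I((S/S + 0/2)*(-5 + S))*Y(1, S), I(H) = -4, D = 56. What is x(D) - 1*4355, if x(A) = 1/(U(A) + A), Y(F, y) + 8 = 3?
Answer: -330979/76 ≈ -4355.0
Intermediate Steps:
Y(F, y) = -5 (Y(F, y) = -8 + 3 = -5)
U(S) = 20 (U(S) = -4*(-5) = 20)
x(A) = 1/(20 + A)
x(D) - 1*4355 = 1/(20 + 56) - 1*4355 = 1/76 - 4355 = -330979/76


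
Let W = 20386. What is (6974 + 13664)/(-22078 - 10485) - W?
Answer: -663849956/32563 ≈ -20387.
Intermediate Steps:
(6974 + 13664)/(-22078 - 10485) - W = (6974 + 13664)/(-22078 - 10485) - 1*20386 = 20638/(-32563) - 20386 = 20638*(-1/32563) - 20386 = -20638/32563 - 20386 = -663849956/32563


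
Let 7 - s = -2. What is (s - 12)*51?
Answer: -153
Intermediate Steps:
s = 9 (s = 7 - 1*(-2) = 7 + 2 = 9)
(s - 12)*51 = (9 - 12)*51 = -3*51 = -153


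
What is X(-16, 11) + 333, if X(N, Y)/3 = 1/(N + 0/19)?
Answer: 5325/16 ≈ 332.81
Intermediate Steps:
X(N, Y) = 3/N (X(N, Y) = 3/(N + 0/19) = 3/(N + 0*(1/19)) = 3/(N + 0) = 3/N)
X(-16, 11) + 333 = 3/(-16) + 333 = 3*(-1/16) + 333 = -3/16 + 333 = 5325/16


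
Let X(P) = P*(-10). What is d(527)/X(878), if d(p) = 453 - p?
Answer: 37/4390 ≈ 0.0084282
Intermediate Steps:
X(P) = -10*P
d(527)/X(878) = (453 - 1*527)/((-10*878)) = (453 - 527)/(-8780) = -74*(-1/8780) = 37/4390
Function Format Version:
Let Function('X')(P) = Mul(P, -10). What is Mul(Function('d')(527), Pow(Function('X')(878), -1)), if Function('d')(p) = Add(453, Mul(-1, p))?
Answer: Rational(37, 4390) ≈ 0.0084282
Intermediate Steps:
Function('X')(P) = Mul(-10, P)
Mul(Function('d')(527), Pow(Function('X')(878), -1)) = Mul(Add(453, Mul(-1, 527)), Pow(Mul(-10, 878), -1)) = Mul(Add(453, -527), Pow(-8780, -1)) = Mul(-74, Rational(-1, 8780)) = Rational(37, 4390)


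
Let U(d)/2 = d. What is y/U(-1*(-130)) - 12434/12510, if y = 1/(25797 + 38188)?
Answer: -20685325489/20811761100 ≈ -0.99393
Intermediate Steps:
U(d) = 2*d
y = 1/63985 ≈ 1.5629e-5
y/U(-1*(-130)) - 12434/12510 = 1/(63985*((2*(-1*(-130))))) - 12434/12510 = 1/(63985*((2*130))) - 12434*1/12510 = (1/63985)/260 - 6217/6255 = (1/63985)*(1/260) - 6217/6255 = 1/16636100 - 6217/6255 = -20685325489/20811761100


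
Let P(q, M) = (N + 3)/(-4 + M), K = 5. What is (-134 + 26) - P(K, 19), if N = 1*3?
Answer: -542/5 ≈ -108.40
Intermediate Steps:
N = 3
P(q, M) = 6/(-4 + M) (P(q, M) = (3 + 3)/(-4 + M) = 6/(-4 + M))
(-134 + 26) - P(K, 19) = (-134 + 26) - 6/(-4 + 19) = -108 - 6/15 = -108 - 1*⅖ = -108 - ⅖ = -542/5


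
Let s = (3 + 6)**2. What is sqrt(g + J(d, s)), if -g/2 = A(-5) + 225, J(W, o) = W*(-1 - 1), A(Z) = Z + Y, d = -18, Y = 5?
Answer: 3*I*sqrt(46) ≈ 20.347*I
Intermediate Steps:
s = 81 (s = 9**2 = 81)
A(Z) = 5 + Z (A(Z) = Z + 5 = 5 + Z)
J(W, o) = -2*W (J(W, o) = W*(-2) = -2*W)
g = -450 (g = -2*((5 - 5) + 225) = -2*(0 + 225) = -2*225 = -450)
sqrt(g + J(d, s)) = sqrt(-450 - 2*(-18)) = sqrt(-450 + 36) = sqrt(-414) = 3*I*sqrt(46)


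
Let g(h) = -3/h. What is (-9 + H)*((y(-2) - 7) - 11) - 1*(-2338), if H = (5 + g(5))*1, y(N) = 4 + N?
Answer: 12058/5 ≈ 2411.6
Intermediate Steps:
H = 22/5 (H = (5 - 3/5)*1 = (22/5)*1 = 22/5 ≈ 4.4000)
(-9 + H)*((y(-2) - 7) - 11) - 1*(-2338) = (-9 + 22/5)*(((4 - 2) - 7) - 11) - 1*(-2338) = -23*((2 - 7) - 11)/5 + 2338 = -23*(-5 - 11)/5 + 2338 = -23/5*(-16) + 2338 = 368/5 + 2338 = 12058/5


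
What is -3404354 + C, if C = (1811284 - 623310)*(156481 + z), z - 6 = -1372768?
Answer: -1444913609048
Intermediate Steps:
z = -1372762 (z = 6 - 1372768 = -1372762)
C = -1444910204694 (C = (1811284 - 623310)*(156481 - 1372762) = 1187974*(-1216281) = -1444910204694)
-3404354 + C = -3404354 - 1444910204694 = -1444913609048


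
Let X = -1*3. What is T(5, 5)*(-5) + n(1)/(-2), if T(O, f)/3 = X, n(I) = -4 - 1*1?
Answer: 95/2 ≈ 47.500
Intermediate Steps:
n(I) = -5 (n(I) = -4 - 1 = -5)
X = -3
T(O, f) = -9 (T(O, f) = 3*(-3) = -9)
T(5, 5)*(-5) + n(1)/(-2) = -9*(-5) - 5/(-2) = 45 - 5*(-½) = 45 + 5/2 = 95/2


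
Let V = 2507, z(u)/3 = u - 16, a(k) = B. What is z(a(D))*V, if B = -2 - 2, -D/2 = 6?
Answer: -150420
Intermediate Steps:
D = -12 (D = -2*6 = -12)
B = -4
a(k) = -4
z(u) = -48 + 3*u (z(u) = 3*(u - 16) = 3*(-16 + u) = -48 + 3*u)
z(a(D))*V = (-48 + 3*(-4))*2507 = (-48 - 12)*2507 = -60*2507 = -150420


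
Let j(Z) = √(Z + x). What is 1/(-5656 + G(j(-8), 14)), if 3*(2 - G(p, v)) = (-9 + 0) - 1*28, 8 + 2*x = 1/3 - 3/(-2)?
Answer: -3/16925 ≈ -0.00017725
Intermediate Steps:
x = -37/12 (x = -4 + (1/3 - 3/(-2))/2 = -4 + (1*(⅓) - 3*(-½))/2 = -4 + (⅓ + 3/2)/2 = -4 + (½)*(11/6) = -4 + 11/12 = -37/12 ≈ -3.0833)
j(Z) = √(-37/12 + Z) (j(Z) = √(Z - 37/12) = √(-37/12 + Z))
G(p, v) = 43/3 (G(p, v) = 2 - ((-9 + 0) - 1*28)/3 = 2 - (-9 - 28)/3 = 2 - ⅓*(-37) = 2 + 37/3 = 43/3)
1/(-5656 + G(j(-8), 14)) = 1/(-5656 + 43/3) = 1/(-16925/3) = -3/16925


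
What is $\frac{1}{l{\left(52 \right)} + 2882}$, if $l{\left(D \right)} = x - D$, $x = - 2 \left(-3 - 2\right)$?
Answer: $\frac{1}{2840} \approx 0.00035211$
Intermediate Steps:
$x = 10$ ($x = \left(-2\right) \left(-5\right) = 10$)
$l{\left(D \right)} = 10 - D$
$\frac{1}{l{\left(52 \right)} + 2882} = \frac{1}{\left(10 - 52\right) + 2882} = \frac{1}{-42 + 2882} = \frac{1}{2840}$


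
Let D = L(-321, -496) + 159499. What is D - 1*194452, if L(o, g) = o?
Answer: -35274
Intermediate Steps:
D = 159178 (D = -321 + 159499 = 159178)
D - 1*194452 = 159178 - 1*194452 = 159178 - 194452 = -35274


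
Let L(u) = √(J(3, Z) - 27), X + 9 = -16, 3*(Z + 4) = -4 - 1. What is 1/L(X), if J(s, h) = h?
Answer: -I*√6/14 ≈ -0.17496*I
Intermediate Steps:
Z = -17/3 (Z = -4 + (-4 - 1)/3 = -4 + (⅓)*(-5) = -4 - 5/3 = -17/3 ≈ -5.6667)
X = -25 (X = -9 - 16 = -25)
L(u) = 7*I*√6/3 (L(u) = √(-17/3 - 27) = √(-98/3) = 7*I*√6/3)
1/L(X) = 1/(7*I*√6/3) = -I*√6/14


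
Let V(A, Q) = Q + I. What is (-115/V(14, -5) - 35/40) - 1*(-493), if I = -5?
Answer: 4029/8 ≈ 503.63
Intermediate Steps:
V(A, Q) = -5 + Q (V(A, Q) = Q - 5 = -5 + Q)
(-115/V(14, -5) - 35/40) - 1*(-493) = (-115/(-5 - 5) - 35/40) - 1*(-493) = (-115/(-10) - 35*1/40) + 493 = (-115*(-⅒) - 7/8) + 493 = (23/2 - 7/8) + 493 = 85/8 + 493 = 4029/8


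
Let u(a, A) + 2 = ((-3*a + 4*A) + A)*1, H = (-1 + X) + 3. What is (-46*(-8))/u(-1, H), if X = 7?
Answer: 8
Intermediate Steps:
H = 9 (H = (-1 + 7) + 3 = 6 + 3 = 9)
u(a, A) = -2 - 3*a + 5*A (u(a, A) = -2 + ((-3*a + 4*A) + A)*1 = -2 + (-3*a + 5*A)*1 = -2 + (-3*a + 5*A) = -2 - 3*a + 5*A)
(-46*(-8))/u(-1, H) = (-46*(-8))/(-2 - 3*(-1) + 5*9) = 368/(-2 + 3 + 45) = 368/46 = 368*(1/46) = 8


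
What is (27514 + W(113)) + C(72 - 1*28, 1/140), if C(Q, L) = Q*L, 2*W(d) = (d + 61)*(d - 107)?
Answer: 981271/35 ≈ 28036.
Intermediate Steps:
W(d) = (-107 + d)*(61 + d)/2 (W(d) = ((d + 61)*(d - 107))/2 = ((61 + d)*(-107 + d))/2 = ((-107 + d)*(61 + d))/2 = (-107 + d)*(61 + d)/2)
C(Q, L) = L*Q
(27514 + W(113)) + C(72 - 1*28, 1/140) = (27514 + (-6527/2 + (½)*113² - 23*113)) + (72 - 1*28)/140 = (27514 + (-6527/2 + (½)*12769 - 2599)) + (72 - 28)/140 = (27514 + (-6527/2 + 12769/2 - 2599)) + (1/140)*44 = (27514 + 522) + 11/35 = 28036 + 11/35 = 981271/35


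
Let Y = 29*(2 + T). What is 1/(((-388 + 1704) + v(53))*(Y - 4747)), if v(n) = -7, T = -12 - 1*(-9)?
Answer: -1/6251784 ≈ -1.5995e-7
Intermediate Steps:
T = -3 (T = -12 + 9 = -3)
Y = -29 (Y = 29*(2 - 3) = 29*(-1) = -29)
1/(((-388 + 1704) + v(53))*(Y - 4747)) = 1/(((-388 + 1704) - 7)*(-29 - 4747)) = 1/((1316 - 7)*(-4776)) = 1/(1309*(-4776)) = 1/(-6251784) = -1/6251784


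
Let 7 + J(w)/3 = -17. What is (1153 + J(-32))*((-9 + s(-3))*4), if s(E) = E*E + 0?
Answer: 0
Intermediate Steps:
s(E) = E**2 (s(E) = E**2 + 0 = E**2)
J(w) = -72 (J(w) = -21 + 3*(-17) = -21 - 51 = -72)
(1153 + J(-32))*((-9 + s(-3))*4) = (1153 - 72)*((-9 + (-3)**2)*4) = 1081*((-9 + 9)*4) = 1081*(0*4) = 1081*0 = 0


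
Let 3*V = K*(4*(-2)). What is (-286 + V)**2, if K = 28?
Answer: 1170724/9 ≈ 1.3008e+5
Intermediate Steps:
V = -224/3 (V = (28*(4*(-2)))/3 = (28*(-8))/3 = (1/3)*(-224) = -224/3 ≈ -74.667)
(-286 + V)**2 = (-286 - 224/3)**2 = (-1082/3)**2 = 1170724/9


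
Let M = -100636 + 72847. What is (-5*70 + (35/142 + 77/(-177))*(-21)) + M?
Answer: -235715369/8378 ≈ -28135.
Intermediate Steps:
M = -27789
(-5*70 + (35/142 + 77/(-177))*(-21)) + M = (-5*70 + (35/142 + 77/(-177))*(-21)) - 27789 = (-350 + (35*(1/142) + 77*(-1/177))*(-21)) - 27789 = (-350 + (35/142 - 77/177)*(-21)) - 27789 = (-350 - 4739/25134*(-21)) - 27789 = (-350 + 33173/8378) - 27789 = -2899127/8378 - 27789 = -235715369/8378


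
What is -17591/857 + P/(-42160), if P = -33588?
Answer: -178212911/9032780 ≈ -19.730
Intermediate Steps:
-17591/857 + P/(-42160) = -17591/857 - 33588/(-42160) = -17591*1/857 - 33588*(-1/42160) = -17591/857 + 8397/10540 = -178212911/9032780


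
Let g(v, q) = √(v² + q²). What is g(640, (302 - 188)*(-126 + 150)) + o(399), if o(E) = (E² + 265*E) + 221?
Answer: 265157 + 16*√30841 ≈ 2.6797e+5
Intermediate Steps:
o(E) = 221 + E² + 265*E
g(v, q) = √(q² + v²)
g(640, (302 - 188)*(-126 + 150)) + o(399) = √(((302 - 188)*(-126 + 150))² + 640²) + (221 + 399² + 265*399) = √((114*24)² + 409600) + (221 + 159201 + 105735) = √(2736² + 409600) + 265157 = √(7485696 + 409600) + 265157 = √7895296 + 265157 = 16*√30841 + 265157 = 265157 + 16*√30841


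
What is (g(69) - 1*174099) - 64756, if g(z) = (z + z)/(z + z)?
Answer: -238854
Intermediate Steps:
g(z) = 1 (g(z) = (2*z)/((2*z)) = (2*z)*(1/(2*z)) = 1)
(g(69) - 1*174099) - 64756 = (1 - 1*174099) - 64756 = (1 - 174099) - 64756 = -174098 - 64756 = -238854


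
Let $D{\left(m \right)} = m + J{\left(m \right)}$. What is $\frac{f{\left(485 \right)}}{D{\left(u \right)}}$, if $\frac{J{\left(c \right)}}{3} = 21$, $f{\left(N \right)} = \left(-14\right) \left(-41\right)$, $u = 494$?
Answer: $\frac{574}{557} \approx 1.0305$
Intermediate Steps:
$f{\left(N \right)} = 574$
$J{\left(c \right)} = 63$ ($J{\left(c \right)} = 3 \cdot 21 = 63$)
$D{\left(m \right)} = 63 + m$ ($D{\left(m \right)} = m + 63 = 63 + m$)
$\frac{f{\left(485 \right)}}{D{\left(u \right)}} = \frac{574}{63 + 494} = \frac{574}{557}$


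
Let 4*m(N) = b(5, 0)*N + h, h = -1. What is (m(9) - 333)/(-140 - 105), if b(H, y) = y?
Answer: 1333/980 ≈ 1.3602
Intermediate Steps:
m(N) = -1/4 (m(N) = (0*N - 1)/4 = (0 - 1)/4 = (1/4)*(-1) = -1/4)
(m(9) - 333)/(-140 - 105) = (-1/4 - 333)/(-140 - 105) = -1333/4/(-245) = -1333/4*(-1/245) = 1333/980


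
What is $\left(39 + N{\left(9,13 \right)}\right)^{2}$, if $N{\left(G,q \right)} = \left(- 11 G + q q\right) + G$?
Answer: $13924$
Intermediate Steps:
$N{\left(G,q \right)} = q^{2} - 10 G$ ($N{\left(G,q \right)} = \left(- 11 G + q^{2}\right) + G = \left(q^{2} - 11 G\right) + G = q^{2} - 10 G$)
$\left(39 + N{\left(9,13 \right)}\right)^{2} = \left(39 + \left(13^{2} - 90\right)\right)^{2} = \left(39 + \left(169 - 90\right)\right)^{2} = \left(39 + 79\right)^{2} = 118^{2} = 13924$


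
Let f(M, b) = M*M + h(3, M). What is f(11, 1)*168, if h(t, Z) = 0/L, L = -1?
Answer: 20328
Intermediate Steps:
h(t, Z) = 0 (h(t, Z) = 0/(-1) = 0*(-1) = 0)
f(M, b) = M² (f(M, b) = M*M + 0 = M² + 0 = M²)
f(11, 1)*168 = 11²*168 = 121*168 = 20328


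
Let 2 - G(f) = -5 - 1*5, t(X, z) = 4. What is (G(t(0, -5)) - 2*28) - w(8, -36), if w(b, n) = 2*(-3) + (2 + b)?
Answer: -48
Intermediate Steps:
w(b, n) = -4 + b (w(b, n) = -6 + (2 + b) = -4 + b)
G(f) = 12 (G(f) = 2 - (-5 - 1*5) = 2 - (-5 - 5) = 2 - 1*(-10) = 2 + 10 = 12)
(G(t(0, -5)) - 2*28) - w(8, -36) = (12 - 2*28) - (-4 + 8) = (12 - 56) - 1*4 = -44 - 4 = -48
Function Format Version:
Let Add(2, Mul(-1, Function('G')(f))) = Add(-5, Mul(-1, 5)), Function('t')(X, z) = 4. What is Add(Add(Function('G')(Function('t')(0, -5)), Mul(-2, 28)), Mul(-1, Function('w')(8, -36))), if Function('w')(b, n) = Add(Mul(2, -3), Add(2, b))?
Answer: -48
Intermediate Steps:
Function('w')(b, n) = Add(-4, b) (Function('w')(b, n) = Add(-6, Add(2, b)) = Add(-4, b))
Function('G')(f) = 12 (Function('G')(f) = Add(2, Mul(-1, Add(-5, Mul(-1, 5)))) = Add(2, Mul(-1, Add(-5, -5))) = Add(2, Mul(-1, -10)) = Add(2, 10) = 12)
Add(Add(Function('G')(Function('t')(0, -5)), Mul(-2, 28)), Mul(-1, Function('w')(8, -36))) = Add(Add(12, Mul(-2, 28)), Mul(-1, Add(-4, 8))) = Add(Add(12, -56), Mul(-1, 4)) = Add(-44, -4) = -48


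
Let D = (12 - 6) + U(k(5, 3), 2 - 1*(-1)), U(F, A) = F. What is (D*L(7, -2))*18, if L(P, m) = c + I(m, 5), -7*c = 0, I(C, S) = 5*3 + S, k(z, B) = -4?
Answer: 720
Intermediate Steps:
I(C, S) = 15 + S
c = 0 (c = -⅐*0 = 0)
D = 2 (D = (12 - 6) - 4 = 6 - 4 = 2)
L(P, m) = 20 (L(P, m) = 0 + (15 + 5) = 0 + 20 = 20)
(D*L(7, -2))*18 = (2*20)*18 = 40*18 = 720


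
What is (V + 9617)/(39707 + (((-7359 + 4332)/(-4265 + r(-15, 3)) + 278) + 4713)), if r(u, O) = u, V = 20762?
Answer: 130022120/191310467 ≈ 0.67964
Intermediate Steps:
(V + 9617)/(39707 + (((-7359 + 4332)/(-4265 + r(-15, 3)) + 278) + 4713)) = (20762 + 9617)/(39707 + (((-7359 + 4332)/(-4265 - 15) + 278) + 4713)) = 30379/(39707 + ((-3027/(-4280) + 278) + 4713)) = 30379/(39707 + ((-3027*(-1/4280) + 278) + 4713)) = 30379/(39707 + ((3027/4280 + 278) + 4713)) = 30379/(39707 + (1192867/4280 + 4713)) = 30379/(39707 + 21364507/4280) = 30379/(191310467/4280) = 30379*(4280/191310467) = 130022120/191310467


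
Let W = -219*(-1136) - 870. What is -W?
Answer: -247914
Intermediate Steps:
W = 247914 (W = 248784 - 870 = 247914)
-W = -1*247914 = -247914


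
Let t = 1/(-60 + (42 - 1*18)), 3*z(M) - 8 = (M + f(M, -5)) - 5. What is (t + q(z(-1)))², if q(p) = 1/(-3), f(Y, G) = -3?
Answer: 169/1296 ≈ 0.13040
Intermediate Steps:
z(M) = M/3 (z(M) = 8/3 + ((M - 3) - 5)/3 = 8/3 + ((-3 + M) - 5)/3 = 8/3 + (-8 + M)/3 = 8/3 + (-8/3 + M/3) = M/3)
t = -1/36 (t = 1/(-60 + (42 - 18)) = 1/(-60 + 24) = 1/(-36) = -1/36 ≈ -0.027778)
q(p) = -⅓
(t + q(z(-1)))² = (-1/36 - ⅓)² = (-13/36)² = 169/1296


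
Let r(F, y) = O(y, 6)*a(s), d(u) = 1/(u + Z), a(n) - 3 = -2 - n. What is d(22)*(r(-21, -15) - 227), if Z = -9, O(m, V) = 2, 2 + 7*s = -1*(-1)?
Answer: -121/7 ≈ -17.286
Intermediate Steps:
s = -⅐ (s = -2/7 + (-1*(-1))/7 = -2/7 + (⅐)*1 = -2/7 + ⅐ = -⅐ ≈ -0.14286)
a(n) = 1 - n (a(n) = 3 + (-2 - n) = 1 - n)
d(u) = 1/(-9 + u) (d(u) = 1/(u - 9) = 1/(-9 + u))
r(F, y) = 16/7 (r(F, y) = 2*(1 - 1*(-⅐)) = 2*(1 + ⅐) = 2*(8/7) = 16/7)
d(22)*(r(-21, -15) - 227) = (16/7 - 227)/(-9 + 22) = -1573/7/13 = (1/13)*(-1573/7) = -121/7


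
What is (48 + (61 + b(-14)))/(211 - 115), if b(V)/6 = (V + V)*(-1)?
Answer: 277/96 ≈ 2.8854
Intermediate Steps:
b(V) = -12*V (b(V) = 6*((V + V)*(-1)) = 6*((2*V)*(-1)) = 6*(-2*V) = -12*V)
(48 + (61 + b(-14)))/(211 - 115) = (48 + (61 - 12*(-14)))/(211 - 115) = (48 + (61 + 168))/96 = (48 + 229)*(1/96) = 277*(1/96) = 277/96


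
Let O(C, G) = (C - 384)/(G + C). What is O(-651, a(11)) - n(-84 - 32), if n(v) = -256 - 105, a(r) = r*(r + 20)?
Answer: 22589/62 ≈ 364.34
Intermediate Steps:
a(r) = r*(20 + r)
n(v) = -361
O(C, G) = (-384 + C)/(C + G)
O(-651, a(11)) - n(-84 - 32) = (-384 - 651)/(-651 + 11*(20 + 11)) - 1*(-361) = -1035/(-651 + 11*31) + 361 = -1035/(-651 + 341) + 361 = -1035/(-310) + 361 = -1/310*(-1035) + 361 = 207/62 + 361 = 22589/62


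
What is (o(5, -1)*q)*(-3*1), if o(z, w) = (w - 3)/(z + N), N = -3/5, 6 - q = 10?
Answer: -120/11 ≈ -10.909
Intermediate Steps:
q = -4 (q = 6 - 1*10 = 6 - 10 = -4)
N = -3/5 (N = -3*1/5 = -3/5 ≈ -0.60000)
o(z, w) = (-3 + w)/(-3/5 + z) (o(z, w) = (w - 3)/(z - 3/5) = (-3 + w)/(-3/5 + z))
(o(5, -1)*q)*(-3*1) = ((5*(-3 - 1)/(-3 + 5*5))*(-4))*(-3*1) = ((5*(-4)/(-3 + 25))*(-4))*(-3) = ((5*(-4)/22)*(-4))*(-3) = ((5*(1/22)*(-4))*(-4))*(-3) = -10/11*(-4)*(-3) = (40/11)*(-3) = -120/11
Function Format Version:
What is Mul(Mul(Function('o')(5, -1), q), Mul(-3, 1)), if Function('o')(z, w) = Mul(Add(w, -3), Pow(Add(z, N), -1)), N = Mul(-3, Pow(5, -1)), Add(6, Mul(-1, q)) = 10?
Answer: Rational(-120, 11) ≈ -10.909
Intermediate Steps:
q = -4 (q = Add(6, Mul(-1, 10)) = Add(6, -10) = -4)
N = Rational(-3, 5) (N = Mul(-3, Rational(1, 5)) = Rational(-3, 5) ≈ -0.60000)
Function('o')(z, w) = Mul(Pow(Add(Rational(-3, 5), z), -1), Add(-3, w)) (Function('o')(z, w) = Mul(Add(w, -3), Pow(Add(z, Rational(-3, 5)), -1)) = Mul(Add(-3, w), Pow(Add(Rational(-3, 5), z), -1)) = Mul(Pow(Add(Rational(-3, 5), z), -1), Add(-3, w)))
Mul(Mul(Function('o')(5, -1), q), Mul(-3, 1)) = Mul(Mul(Mul(5, Pow(Add(-3, Mul(5, 5)), -1), Add(-3, -1)), -4), Mul(-3, 1)) = Mul(Mul(Mul(5, Pow(Add(-3, 25), -1), -4), -4), -3) = Mul(Mul(Mul(5, Pow(22, -1), -4), -4), -3) = Mul(Mul(Mul(5, Rational(1, 22), -4), -4), -3) = Mul(Mul(Rational(-10, 11), -4), -3) = Mul(Rational(40, 11), -3) = Rational(-120, 11)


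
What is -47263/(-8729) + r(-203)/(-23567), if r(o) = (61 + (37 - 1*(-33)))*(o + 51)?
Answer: 1287658969/205716343 ≈ 6.2594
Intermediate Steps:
r(o) = 6681 + 131*o (r(o) = (61 + (37 + 33))*(51 + o) = (61 + 70)*(51 + o) = 131*(51 + o) = 6681 + 131*o)
-47263/(-8729) + r(-203)/(-23567) = -47263/(-8729) + (6681 + 131*(-203))/(-23567) = -47263*(-1/8729) + (6681 - 26593)*(-1/23567) = 47263/8729 - 19912*(-1/23567) = 47263/8729 + 19912/23567 = 1287658969/205716343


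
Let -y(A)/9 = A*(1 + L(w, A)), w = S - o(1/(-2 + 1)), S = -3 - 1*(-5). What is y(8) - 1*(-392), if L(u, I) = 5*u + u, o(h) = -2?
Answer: -1408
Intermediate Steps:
S = 2 (S = -3 + 5 = 2)
w = 4 (w = 2 - 1*(-2) = 2 + 2 = 4)
L(u, I) = 6*u
y(A) = -225*A (y(A) = -9*A*(1 + 6*4) = -9*A*(1 + 24) = -9*A*25 = -225*A)
y(8) - 1*(-392) = -225*8 - 1*(-392) = -1800 + 392 = -1408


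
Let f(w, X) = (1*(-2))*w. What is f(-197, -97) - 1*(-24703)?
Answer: 25097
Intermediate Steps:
f(w, X) = -2*w
f(-197, -97) - 1*(-24703) = -2*(-197) - 1*(-24703) = 394 + 24703 = 25097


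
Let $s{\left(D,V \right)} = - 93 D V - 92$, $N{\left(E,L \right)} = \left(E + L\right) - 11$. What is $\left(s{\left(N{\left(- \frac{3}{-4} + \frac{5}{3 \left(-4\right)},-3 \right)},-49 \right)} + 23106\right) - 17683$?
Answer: $-56948$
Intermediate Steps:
$N{\left(E,L \right)} = -11 + E + L$
$s{\left(D,V \right)} = -92 - 93 D V$ ($s{\left(D,V \right)} = - 93 D V - 92 = -92 - 93 D V$)
$\left(s{\left(N{\left(- \frac{3}{-4} + \frac{5}{3 \left(-4\right)},-3 \right)},-49 \right)} + 23106\right) - 17683 = \left(\left(-92 - 93 \left(-11 + \left(- \frac{3}{-4} + \frac{5}{3 \left(-4\right)}\right) - 3\right) \left(-49\right)\right) + 23106\right) - 17683 = \left(\left(-92 - 93 \left(-11 + \left(\left(-3\right) \left(- \frac{1}{4}\right) + \frac{5}{-12}\right) - 3\right) \left(-49\right)\right) + 23106\right) - 17683 = \left(\left(-92 - 93 \left(-11 + \left(\frac{3}{4} + 5 \left(- \frac{1}{12}\right)\right) - 3\right) \left(-49\right)\right) + 23106\right) - 17683 = \left(\left(-92 - 93 \left(-11 + \left(\frac{3}{4} - \frac{5}{12}\right) - 3\right) \left(-49\right)\right) + 23106\right) - 17683 = \left(\left(-92 - 93 \left(-11 + \frac{1}{3} - 3\right) \left(-49\right)\right) + 23106\right) - 17683 = \left(\left(-92 - \left(-1271\right) \left(-49\right)\right) + 23106\right) - 17683 = \left(\left(-92 - 62279\right) + 23106\right) - 17683 = \left(-62371 + 23106\right) - 17683 = -39265 - 17683 = -56948$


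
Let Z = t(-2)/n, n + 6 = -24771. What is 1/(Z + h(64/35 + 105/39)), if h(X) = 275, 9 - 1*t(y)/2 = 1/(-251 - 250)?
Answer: 12413277/3413642155 ≈ 0.0036364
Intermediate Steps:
n = -24777 (n = -6 - 24771 = -24777)
t(y) = 9020/501 (t(y) = 18 - 2/(-251 - 250) = 18 - 2/(-501) = 18 - 2*(-1/501) = 18 + 2/501 = 9020/501)
Z = -9020/12413277 (Z = (9020/501)/(-24777) = (9020/501)*(-1/24777) = -9020/12413277 ≈ -0.00072664)
1/(Z + h(64/35 + 105/39)) = 1/(-9020/12413277 + 275) = 1/(3413642155/12413277) = 12413277/3413642155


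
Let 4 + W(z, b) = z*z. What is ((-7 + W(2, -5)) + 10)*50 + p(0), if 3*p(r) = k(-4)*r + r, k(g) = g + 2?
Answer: 150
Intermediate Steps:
W(z, b) = -4 + z² (W(z, b) = -4 + z*z = -4 + z²)
k(g) = 2 + g
p(r) = -r/3 (p(r) = ((2 - 4)*r + r)/3 = (-2*r + r)/3 = (-r)/3 = -r/3)
((-7 + W(2, -5)) + 10)*50 + p(0) = ((-7 + (-4 + 2²)) + 10)*50 - ⅓*0 = ((-7 + (-4 + 4)) + 10)*50 + 0 = ((-7 + 0) + 10)*50 + 0 = (-7 + 10)*50 + 0 = 3*50 + 0 = 150 + 0 = 150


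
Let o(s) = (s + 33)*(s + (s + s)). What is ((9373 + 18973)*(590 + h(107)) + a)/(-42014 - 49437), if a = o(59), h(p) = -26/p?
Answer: -1790488372/9785257 ≈ -182.98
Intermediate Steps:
o(s) = 3*s*(33 + s) (o(s) = (33 + s)*(s + 2*s) = (33 + s)*(3*s) = 3*s*(33 + s))
a = 16284 (a = 3*59*(33 + 59) = 3*59*92 = 16284)
((9373 + 18973)*(590 + h(107)) + a)/(-42014 - 49437) = ((9373 + 18973)*(590 - 26/107) + 16284)/(-42014 - 49437) = (28346*(590 - 26*1/107) + 16284)/(-91451) = (28346*(590 - 26/107) + 16284)*(-1/91451) = (28346*(63104/107) + 16284)*(-1/91451) = (1788745984/107 + 16284)*(-1/91451) = (1790488372/107)*(-1/91451) = -1790488372/9785257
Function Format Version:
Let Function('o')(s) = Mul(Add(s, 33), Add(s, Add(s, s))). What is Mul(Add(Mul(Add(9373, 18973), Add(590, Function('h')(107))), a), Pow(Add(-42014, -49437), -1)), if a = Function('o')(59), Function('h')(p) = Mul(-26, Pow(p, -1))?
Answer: Rational(-1790488372, 9785257) ≈ -182.98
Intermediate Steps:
Function('o')(s) = Mul(3, s, Add(33, s)) (Function('o')(s) = Mul(Add(33, s), Add(s, Mul(2, s))) = Mul(Add(33, s), Mul(3, s)) = Mul(3, s, Add(33, s)))
a = 16284 (a = Mul(3, 59, Add(33, 59)) = Mul(3, 59, 92) = 16284)
Mul(Add(Mul(Add(9373, 18973), Add(590, Function('h')(107))), a), Pow(Add(-42014, -49437), -1)) = Mul(Add(Mul(Add(9373, 18973), Add(590, Mul(-26, Pow(107, -1)))), 16284), Pow(Add(-42014, -49437), -1)) = Mul(Add(Mul(28346, Add(590, Mul(-26, Rational(1, 107)))), 16284), Pow(-91451, -1)) = Mul(Add(Mul(28346, Add(590, Rational(-26, 107))), 16284), Rational(-1, 91451)) = Mul(Add(Mul(28346, Rational(63104, 107)), 16284), Rational(-1, 91451)) = Mul(Add(Rational(1788745984, 107), 16284), Rational(-1, 91451)) = Mul(Rational(1790488372, 107), Rational(-1, 91451)) = Rational(-1790488372, 9785257)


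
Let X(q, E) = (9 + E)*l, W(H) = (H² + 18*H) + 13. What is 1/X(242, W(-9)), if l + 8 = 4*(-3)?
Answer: 1/1180 ≈ 0.00084746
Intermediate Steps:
l = -20 (l = -8 + 4*(-3) = -8 - 12 = -20)
W(H) = 13 + H² + 18*H
X(q, E) = -180 - 20*E (X(q, E) = (9 + E)*(-20) = -180 - 20*E)
1/X(242, W(-9)) = 1/(-180 - 20*(13 + (-9)² + 18*(-9))) = 1/(-180 - 20*(13 + 81 - 162)) = 1/(-180 - 20*(-68)) = 1/(-180 + 1360) = 1/1180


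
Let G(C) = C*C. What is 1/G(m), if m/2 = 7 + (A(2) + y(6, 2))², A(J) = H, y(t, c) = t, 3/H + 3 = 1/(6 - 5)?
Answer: 4/11881 ≈ 0.00033667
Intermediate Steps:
H = -3/2 (H = 3/(-3 + 1/(6 - 5)) = 3/(-3 + 1/1) = 3/(-3 + 1) = 3/(-2) = 3*(-½) = -3/2 ≈ -1.5000)
A(J) = -3/2
m = 109/2 (m = 2*(7 + (-3/2 + 6)²) = 2*(7 + (9/2)²) = 2*(7 + 81/4) = 2*(109/4) = 109/2 ≈ 54.500)
G(C) = C²
1/G(m) = 1/((109/2)²) = 1/(11881/4) = 4/11881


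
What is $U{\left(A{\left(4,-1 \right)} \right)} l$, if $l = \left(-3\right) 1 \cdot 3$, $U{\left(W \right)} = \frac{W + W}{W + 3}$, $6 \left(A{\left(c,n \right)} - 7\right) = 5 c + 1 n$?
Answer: $- \frac{1098}{79} \approx -13.899$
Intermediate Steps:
$A{\left(c,n \right)} = 7 + \frac{n}{6} + \frac{5 c}{6}$ ($A{\left(c,n \right)} = 7 + \frac{5 c + 1 n}{6} = 7 + \frac{5 c + n}{6} = 7 + \frac{n + 5 c}{6} = 7 + \left(\frac{n}{6} + \frac{5 c}{6}\right) = 7 + \frac{n}{6} + \frac{5 c}{6}$)
$U{\left(W \right)} = \frac{2 W}{3 + W}$
$l = -9$ ($l = \left(-3\right) 3 = -9$)
$U{\left(A{\left(4,-1 \right)} \right)} l = \frac{2 \left(7 + \frac{1}{6} \left(-1\right) + \frac{5}{6} \cdot 4\right)}{3 + \left(7 + \frac{1}{6} \left(-1\right) + \frac{5}{6} \cdot 4\right)} \left(-9\right) = \frac{2 \left(7 - \frac{1}{6} + \frac{10}{3}\right)}{3 + \left(7 - \frac{1}{6} + \frac{10}{3}\right)} \left(-9\right) = 2 \cdot \frac{61}{6} \frac{1}{3 + \frac{61}{6}} \left(-9\right) = 2 \cdot \frac{61}{6} \frac{1}{\frac{79}{6}} \left(-9\right) = 2 \cdot \frac{61}{6} \cdot \frac{6}{79} \left(-9\right) = \frac{122}{79} \left(-9\right) = - \frac{1098}{79}$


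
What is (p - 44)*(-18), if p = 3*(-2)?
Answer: 900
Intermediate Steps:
p = -6
(p - 44)*(-18) = (-6 - 44)*(-18) = -50*(-18) = 900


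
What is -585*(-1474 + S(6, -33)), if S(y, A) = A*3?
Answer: 920205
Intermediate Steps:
S(y, A) = 3*A
-585*(-1474 + S(6, -33)) = -585*(-1474 + 3*(-33)) = -585*(-1474 - 99) = -585*(-1573) = 920205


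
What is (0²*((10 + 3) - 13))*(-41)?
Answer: 0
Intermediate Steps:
(0²*((10 + 3) - 13))*(-41) = (0*(13 - 13))*(-41) = (0*0)*(-41) = 0*(-41) = 0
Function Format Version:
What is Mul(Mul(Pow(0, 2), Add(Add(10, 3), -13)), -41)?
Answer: 0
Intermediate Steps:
Mul(Mul(Pow(0, 2), Add(Add(10, 3), -13)), -41) = Mul(Mul(0, Add(13, -13)), -41) = Mul(Mul(0, 0), -41) = Mul(0, -41) = 0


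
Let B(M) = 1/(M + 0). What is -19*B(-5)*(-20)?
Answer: -76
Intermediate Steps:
B(M) = 1/M
-19*B(-5)*(-20) = -19/(-5)*(-20) = -19*(-⅕)*(-20) = (19/5)*(-20) = -76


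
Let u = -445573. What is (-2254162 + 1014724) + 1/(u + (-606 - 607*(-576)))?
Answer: -119664020587/96547 ≈ -1.2394e+6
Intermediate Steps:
(-2254162 + 1014724) + 1/(u + (-606 - 607*(-576))) = (-2254162 + 1014724) + 1/(-445573 + (-606 - 607*(-576))) = -1239438 + 1/(-445573 + (-606 + 349632)) = -1239438 + 1/(-445573 + 349026) = -1239438 + 1/(-96547) = -1239438 - 1/96547 = -119664020587/96547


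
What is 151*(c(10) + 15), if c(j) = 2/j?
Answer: 11476/5 ≈ 2295.2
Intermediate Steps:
151*(c(10) + 15) = 151*(2/10 + 15) = 151*(2*(1/10) + 15) = 151*(1/5 + 15) = 151*(76/5) = 11476/5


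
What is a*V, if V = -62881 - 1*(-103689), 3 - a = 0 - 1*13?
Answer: 652928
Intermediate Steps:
a = 16 (a = 3 - (0 - 1*13) = 3 - (0 - 13) = 3 - 1*(-13) = 3 + 13 = 16)
V = 40808 (V = -62881 + 103689 = 40808)
a*V = 16*40808 = 652928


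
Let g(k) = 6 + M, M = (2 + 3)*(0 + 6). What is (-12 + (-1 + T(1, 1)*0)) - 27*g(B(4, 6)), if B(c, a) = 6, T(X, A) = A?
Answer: -985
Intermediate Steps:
M = 30 (M = 5*6 = 30)
g(k) = 36 (g(k) = 6 + 30 = 36)
(-12 + (-1 + T(1, 1)*0)) - 27*g(B(4, 6)) = (-12 + (-1 + 1*0)) - 27*36 = (-12 + (-1 + 0)) - 972 = (-12 - 1) - 972 = -13 - 972 = -985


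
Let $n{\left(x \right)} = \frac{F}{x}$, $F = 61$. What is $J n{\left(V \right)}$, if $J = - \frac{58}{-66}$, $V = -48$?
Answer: $- \frac{1769}{1584} \approx -1.1168$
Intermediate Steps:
$J = \frac{29}{33}$ ($J = \left(-58\right) \left(- \frac{1}{66}\right) = \frac{29}{33} \approx 0.87879$)
$n{\left(x \right)} = \frac{61}{x}$
$J n{\left(V \right)} = \frac{29 \frac{61}{-48}}{33} = \frac{29 \cdot 61 \left(- \frac{1}{48}\right)}{33} = \frac{29}{33} \left(- \frac{61}{48}\right) = - \frac{1769}{1584}$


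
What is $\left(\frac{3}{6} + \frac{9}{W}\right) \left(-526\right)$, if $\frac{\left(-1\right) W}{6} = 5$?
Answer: $- \frac{526}{5} \approx -105.2$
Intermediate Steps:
$W = -30$ ($W = \left(-6\right) 5 = -30$)
$\left(\frac{3}{6} + \frac{9}{W}\right) \left(-526\right) = \left(\frac{3}{6} + \frac{9}{-30}\right) \left(-526\right) = \left(3 \cdot \frac{1}{6} + 9 \left(- \frac{1}{30}\right)\right) \left(-526\right) = \left(\frac{1}{2} - \frac{3}{10}\right) \left(-526\right) = \frac{1}{5} \left(-526\right) = - \frac{526}{5}$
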